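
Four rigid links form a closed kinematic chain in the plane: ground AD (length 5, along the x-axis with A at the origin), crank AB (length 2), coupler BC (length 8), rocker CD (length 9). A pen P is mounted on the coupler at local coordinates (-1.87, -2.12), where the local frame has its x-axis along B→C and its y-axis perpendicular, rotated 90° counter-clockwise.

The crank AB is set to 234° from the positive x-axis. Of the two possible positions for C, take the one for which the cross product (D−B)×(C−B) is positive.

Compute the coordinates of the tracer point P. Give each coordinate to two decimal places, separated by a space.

A=(0,0), D=(5.00,0)
B = A + 2.00·(cos234°, sin234°) = (-1.1756, -1.6180)
|BD| = 6.3840
circle(B,8.00) ∩ circle(D,9.00): a=1.8606, h=7.7806
  candidates: C₊=(-1.3478,6.3801) cross=49.672; C₋=(2.5962,-8.6731) cross=-49.672
  mode + wants cross > 0 → take C=(-1.3478,6.3801) (cross=49.672)
ex = (C−B)/|BC| = (-0.0215,0.9998); ey = (-0.9998,-0.0215)
P = B + -1.87·ex + -2.12·ey = (0.9842,-3.4420)

0.98 -3.44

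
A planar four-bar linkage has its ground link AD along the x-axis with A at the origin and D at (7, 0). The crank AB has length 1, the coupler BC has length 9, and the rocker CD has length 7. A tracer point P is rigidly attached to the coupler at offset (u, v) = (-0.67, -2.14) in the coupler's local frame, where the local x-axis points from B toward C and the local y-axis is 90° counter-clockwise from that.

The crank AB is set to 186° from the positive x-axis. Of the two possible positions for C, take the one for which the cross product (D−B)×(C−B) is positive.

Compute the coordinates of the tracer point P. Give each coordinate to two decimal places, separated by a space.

A=(0,0), D=(7.00,0)
B = A + 1.00·(cos186°, sin186°) = (-0.9945, -0.1045)
|BD| = 7.9952
circle(B,9.00) ∩ circle(D,7.00): a=5.9988, h=6.7093
  candidates: C₊=(4.9161,6.6826) cross=53.642; C₋=(5.0915,-6.7348) cross=-53.642
  mode + wants cross > 0 → take C=(4.9161,6.6826) (cross=53.642)
ex = (C−B)/|BC| = (0.6567,0.7541); ey = (-0.7541,0.6567)
P = B + -0.67·ex + -2.14·ey = (0.1793,-2.0152)

0.18 -2.02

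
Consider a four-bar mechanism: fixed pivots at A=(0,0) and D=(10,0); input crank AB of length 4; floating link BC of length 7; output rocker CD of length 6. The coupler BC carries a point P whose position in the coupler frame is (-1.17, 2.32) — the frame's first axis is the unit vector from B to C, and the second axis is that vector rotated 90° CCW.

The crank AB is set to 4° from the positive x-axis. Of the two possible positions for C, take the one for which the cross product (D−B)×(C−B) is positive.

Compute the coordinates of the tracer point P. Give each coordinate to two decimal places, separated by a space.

A=(0,0), D=(10.00,0)
B = A + 4.00·(cos4°, sin4°) = (3.9903, 0.2790)
|BD| = 6.0162
circle(B,7.00) ∩ circle(D,6.00): a=4.0885, h=5.6819
  candidates: C₊=(8.3379,5.7652) cross=34.184; C₋=(7.8109,-5.5864) cross=-34.184
  mode + wants cross > 0 → take C=(8.3379,5.7652) (cross=34.184)
ex = (C−B)/|BC| = (0.6211,0.7837); ey = (-0.7837,0.6211)
P = B + -1.17·ex + 2.32·ey = (1.4453,0.8030)

1.45 0.80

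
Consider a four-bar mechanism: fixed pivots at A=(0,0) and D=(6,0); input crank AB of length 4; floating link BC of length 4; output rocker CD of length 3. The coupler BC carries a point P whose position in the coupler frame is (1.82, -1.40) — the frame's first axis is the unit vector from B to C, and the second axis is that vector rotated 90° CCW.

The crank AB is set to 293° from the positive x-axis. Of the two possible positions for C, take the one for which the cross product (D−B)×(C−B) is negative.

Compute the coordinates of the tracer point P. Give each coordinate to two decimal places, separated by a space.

3.61 -4.73

A=(0,0), D=(6.00,0)
B = A + 4.00·(cos293°, sin293°) = (1.5629, -3.6820)
|BD| = 5.7658
circle(B,4.00) ∩ circle(D,3.00): a=3.4899, h=1.9546
  candidates: C₊=(3.0004,0.0508) cross=11.270; C₋=(5.4968,-2.9575) cross=-11.270
  mode - wants cross < 0 → take C=(5.4968,-2.9575) (cross=-11.270)
ex = (C−B)/|BC| = (0.9835,0.1811); ey = (-0.1811,0.9835)
P = B + 1.82·ex + -1.40·ey = (3.6064,-4.7292)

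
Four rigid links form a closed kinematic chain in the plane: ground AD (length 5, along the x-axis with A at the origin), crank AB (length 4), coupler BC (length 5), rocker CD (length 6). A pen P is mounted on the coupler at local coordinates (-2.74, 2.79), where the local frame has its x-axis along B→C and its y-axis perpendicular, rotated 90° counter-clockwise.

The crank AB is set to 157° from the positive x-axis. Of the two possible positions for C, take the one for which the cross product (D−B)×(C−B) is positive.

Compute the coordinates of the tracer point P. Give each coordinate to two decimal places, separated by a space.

A=(0,0), D=(5.00,0)
B = A + 4.00·(cos157°, sin157°) = (-3.6820, 1.5629)
|BD| = 8.8216
circle(B,5.00) ∩ circle(D,6.00): a=3.7873, h=3.2644
  candidates: C₊=(0.6237,4.1047) cross=28.797; C₋=(-0.5330,-2.3208) cross=-28.797
  mode + wants cross > 0 → take C=(0.6237,4.1047) (cross=28.797)
ex = (C−B)/|BC| = (0.8612,0.5083); ey = (-0.5083,0.8612)
P = B + -2.74·ex + 2.79·ey = (-7.4599,2.5727)

-7.46 2.57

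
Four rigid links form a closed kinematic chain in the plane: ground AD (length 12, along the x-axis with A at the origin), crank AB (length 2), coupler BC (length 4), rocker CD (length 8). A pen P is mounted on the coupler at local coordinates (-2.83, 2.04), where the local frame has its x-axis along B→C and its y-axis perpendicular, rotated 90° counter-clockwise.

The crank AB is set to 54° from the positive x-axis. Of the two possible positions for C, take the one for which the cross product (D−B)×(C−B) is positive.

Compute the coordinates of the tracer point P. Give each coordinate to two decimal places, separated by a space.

A=(0,0), D=(12.00,0)
B = A + 2.00·(cos54°, sin54°) = (1.1756, 1.6180)
|BD| = 10.9447
circle(B,4.00) ∩ circle(D,8.00): a=3.2795, h=2.2902
  candidates: C₊=(4.7576,3.3982) cross=25.065; C₋=(4.0805,-1.1318) cross=-25.065
  mode + wants cross > 0 → take C=(4.7576,3.3982) (cross=25.065)
ex = (C−B)/|BC| = (0.8955,0.4450); ey = (-0.4450,0.8955)
P = B + -2.83·ex + 2.04·ey = (-2.2666,2.1854)

-2.27 2.19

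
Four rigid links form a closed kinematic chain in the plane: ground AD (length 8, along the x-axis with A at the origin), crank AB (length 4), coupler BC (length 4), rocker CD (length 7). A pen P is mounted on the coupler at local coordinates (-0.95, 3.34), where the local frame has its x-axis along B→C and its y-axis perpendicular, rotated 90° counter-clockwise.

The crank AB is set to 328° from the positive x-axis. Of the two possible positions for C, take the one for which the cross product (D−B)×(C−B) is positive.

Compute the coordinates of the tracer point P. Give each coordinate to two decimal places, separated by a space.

A=(0,0), D=(8.00,0)
B = A + 4.00·(cos328°, sin328°) = (3.3922, -2.1197)
|BD| = 5.0720
circle(B,4.00) ∩ circle(D,7.00): a=-0.7172, h=3.9352
  candidates: C₊=(1.0961,1.1556) cross=19.959; C₋=(4.3852,-5.9945) cross=-19.959
  mode + wants cross > 0 → take C=(1.0961,1.1556) (cross=19.959)
ex = (C−B)/|BC| = (-0.5740,0.8188); ey = (-0.8188,-0.5740)
P = B + -0.95·ex + 3.34·ey = (1.2026,-4.8148)

1.20 -4.81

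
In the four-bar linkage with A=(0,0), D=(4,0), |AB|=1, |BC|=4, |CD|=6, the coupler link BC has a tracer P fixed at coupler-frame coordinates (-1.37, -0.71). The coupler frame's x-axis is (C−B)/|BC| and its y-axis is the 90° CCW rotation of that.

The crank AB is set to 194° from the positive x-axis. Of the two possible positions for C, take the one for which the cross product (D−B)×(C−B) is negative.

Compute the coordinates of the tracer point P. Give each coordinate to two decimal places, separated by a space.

-1.90 0.99

A=(0,0), D=(4.00,0)
B = A + 1.00·(cos194°, sin194°) = (-0.9703, -0.2419)
|BD| = 4.9762
circle(B,4.00) ∩ circle(D,6.00): a=0.4785, h=3.9713
  candidates: C₊=(-0.6854,3.7479) cross=19.762; C₋=(-0.2993,-4.1852) cross=-19.762
  mode - wants cross < 0 → take C=(-0.2993,-4.1852) (cross=-19.762)
ex = (C−B)/|BC| = (0.1678,-0.9858); ey = (0.9858,0.1678)
P = B + -1.37·ex + -0.71·ey = (-1.9001,0.9896)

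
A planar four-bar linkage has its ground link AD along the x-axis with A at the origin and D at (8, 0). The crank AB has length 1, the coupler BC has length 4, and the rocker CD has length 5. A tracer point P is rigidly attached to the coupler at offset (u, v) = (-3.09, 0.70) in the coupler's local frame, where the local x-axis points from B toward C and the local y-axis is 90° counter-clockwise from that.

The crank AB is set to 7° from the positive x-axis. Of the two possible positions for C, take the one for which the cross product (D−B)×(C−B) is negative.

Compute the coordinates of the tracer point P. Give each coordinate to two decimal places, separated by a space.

-0.68 2.81

A=(0,0), D=(8.00,0)
B = A + 1.00·(cos7°, sin7°) = (0.9925, 0.1219)
|BD| = 7.0085
circle(B,4.00) ∩ circle(D,5.00): a=2.8622, h=2.7943
  candidates: C₊=(3.9029,2.8659) cross=19.584; C₋=(3.8057,-2.7217) cross=-19.584
  mode - wants cross < 0 → take C=(3.8057,-2.7217) (cross=-19.584)
ex = (C−B)/|BC| = (0.7033,-0.7109); ey = (0.7109,0.7033)
P = B + -3.09·ex + 0.70·ey = (-0.6830,2.8109)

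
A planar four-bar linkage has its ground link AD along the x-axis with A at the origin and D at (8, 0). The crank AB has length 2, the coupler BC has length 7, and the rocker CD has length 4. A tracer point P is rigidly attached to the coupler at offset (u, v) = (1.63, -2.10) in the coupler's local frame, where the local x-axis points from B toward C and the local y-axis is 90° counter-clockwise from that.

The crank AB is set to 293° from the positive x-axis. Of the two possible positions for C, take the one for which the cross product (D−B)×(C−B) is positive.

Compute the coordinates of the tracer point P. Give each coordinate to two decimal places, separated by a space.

3.43 -2.12

A=(0,0), D=(8.00,0)
B = A + 2.00·(cos293°, sin293°) = (0.7815, -1.8410)
|BD| = 7.4496
circle(B,7.00) ∩ circle(D,4.00): a=5.9397, h=3.7041
  candidates: C₊=(5.6215,3.2160) cross=27.594; C₋=(7.4523,-3.9623) cross=-27.594
  mode + wants cross > 0 → take C=(5.6215,3.2160) (cross=27.594)
ex = (C−B)/|BC| = (0.6914,0.7224); ey = (-0.7224,0.6914)
P = B + 1.63·ex + -2.10·ey = (3.4256,-2.1155)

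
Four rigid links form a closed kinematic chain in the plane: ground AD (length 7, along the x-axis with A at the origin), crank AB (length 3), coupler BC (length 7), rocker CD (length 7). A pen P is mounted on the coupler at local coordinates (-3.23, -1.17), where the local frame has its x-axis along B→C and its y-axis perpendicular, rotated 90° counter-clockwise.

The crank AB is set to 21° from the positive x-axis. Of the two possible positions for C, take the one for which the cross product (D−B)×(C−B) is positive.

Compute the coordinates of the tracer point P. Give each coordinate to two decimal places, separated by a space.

2.06 -2.28

A=(0,0), D=(7.00,0)
B = A + 3.00·(cos21°, sin21°) = (2.8007, 1.0751)
|BD| = 4.3347
circle(B,7.00) ∩ circle(D,7.00): a=2.1673, h=6.6560
  candidates: C₊=(6.5512,6.9856) cross=28.852; C₋=(3.2495,-5.9105) cross=-28.852
  mode + wants cross > 0 → take C=(6.5512,6.9856) (cross=28.852)
ex = (C−B)/|BC| = (0.5358,0.8444); ey = (-0.8444,0.5358)
P = B + -3.23·ex + -1.17·ey = (2.0581,-2.2790)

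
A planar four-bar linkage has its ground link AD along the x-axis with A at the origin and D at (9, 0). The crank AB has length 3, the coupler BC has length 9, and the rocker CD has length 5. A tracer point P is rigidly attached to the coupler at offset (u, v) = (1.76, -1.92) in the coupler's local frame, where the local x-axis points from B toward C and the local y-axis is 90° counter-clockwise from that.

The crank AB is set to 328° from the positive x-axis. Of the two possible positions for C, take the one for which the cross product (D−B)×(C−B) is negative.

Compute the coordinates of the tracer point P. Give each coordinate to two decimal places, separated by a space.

A=(0,0), D=(9.00,0)
B = A + 3.00·(cos328°, sin328°) = (2.5441, -1.5898)
|BD| = 6.6487
circle(B,9.00) ∩ circle(D,5.00): a=7.5357, h=4.9207
  candidates: C₊=(8.6847,4.9900) cross=32.716; C₋=(11.0378,-4.5659) cross=-32.716
  mode - wants cross < 0 → take C=(11.0378,-4.5659) (cross=-32.716)
ex = (C−B)/|BC| = (0.9437,-0.3307); ey = (0.3307,0.9437)
P = B + 1.76·ex + -1.92·ey = (3.5702,-3.9837)

3.57 -3.98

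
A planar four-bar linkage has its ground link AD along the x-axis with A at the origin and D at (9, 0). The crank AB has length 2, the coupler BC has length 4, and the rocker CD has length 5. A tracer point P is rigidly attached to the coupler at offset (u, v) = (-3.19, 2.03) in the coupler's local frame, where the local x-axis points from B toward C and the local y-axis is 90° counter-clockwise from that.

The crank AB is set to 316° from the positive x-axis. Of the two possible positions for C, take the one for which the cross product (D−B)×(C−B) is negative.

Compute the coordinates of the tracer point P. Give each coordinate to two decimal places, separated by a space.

-0.59 1.80

A=(0,0), D=(9.00,0)
B = A + 2.00·(cos316°, sin316°) = (1.4387, -1.3893)
|BD| = 7.6879
circle(B,4.00) ∩ circle(D,5.00): a=3.2586, h=2.3198
  candidates: C₊=(4.2244,1.4812) cross=17.834; C₋=(5.0629,-3.0820) cross=-17.834
  mode - wants cross < 0 → take C=(5.0629,-3.0820) (cross=-17.834)
ex = (C−B)/|BC| = (0.9060,-0.4232); ey = (0.4232,0.9060)
P = B + -3.19·ex + 2.03·ey = (-0.5926,1.7999)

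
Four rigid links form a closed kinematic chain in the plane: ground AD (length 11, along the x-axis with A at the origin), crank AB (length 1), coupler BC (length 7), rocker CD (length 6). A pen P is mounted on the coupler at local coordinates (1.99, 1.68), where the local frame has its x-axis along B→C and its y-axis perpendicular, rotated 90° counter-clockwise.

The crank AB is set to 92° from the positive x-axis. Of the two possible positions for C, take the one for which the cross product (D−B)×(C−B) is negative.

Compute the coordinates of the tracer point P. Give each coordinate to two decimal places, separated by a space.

A=(0,0), D=(11.00,0)
B = A + 1.00·(cos92°, sin92°) = (-0.0349, 0.9994)
|BD| = 11.0801
circle(B,7.00) ∩ circle(D,6.00): a=6.1267, h=3.3858
  candidates: C₊=(6.3722,3.8188) cross=37.515; C₋=(5.7614,-2.9253) cross=-37.515
  mode - wants cross < 0 → take C=(5.7614,-2.9253) (cross=-37.515)
ex = (C−B)/|BC| = (0.8280,-0.5607); ey = (0.5607,0.8280)
P = B + 1.99·ex + 1.68·ey = (2.5548,1.2748)

2.55 1.27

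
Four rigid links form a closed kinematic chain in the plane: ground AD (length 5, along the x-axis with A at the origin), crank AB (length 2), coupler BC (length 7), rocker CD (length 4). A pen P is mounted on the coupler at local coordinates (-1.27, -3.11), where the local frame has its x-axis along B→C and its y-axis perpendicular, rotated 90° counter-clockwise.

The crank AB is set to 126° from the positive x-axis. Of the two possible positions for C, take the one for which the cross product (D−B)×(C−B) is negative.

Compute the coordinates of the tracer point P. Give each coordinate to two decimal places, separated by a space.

A=(0,0), D=(5.00,0)
B = A + 2.00·(cos126°, sin126°) = (-1.1756, 1.6180)
|BD| = 6.3840
circle(B,7.00) ∩ circle(D,4.00): a=5.7766, h=3.9536
  candidates: C₊=(5.4144,3.9785) cross=25.240; C₋=(3.4104,-3.6706) cross=-25.240
  mode - wants cross < 0 → take C=(3.4104,-3.6706) (cross=-25.240)
ex = (C−B)/|BC| = (0.6551,-0.7555); ey = (0.7555,0.6551)
P = B + -1.27·ex + -3.11·ey = (-4.3572,0.5401)

-4.36 0.54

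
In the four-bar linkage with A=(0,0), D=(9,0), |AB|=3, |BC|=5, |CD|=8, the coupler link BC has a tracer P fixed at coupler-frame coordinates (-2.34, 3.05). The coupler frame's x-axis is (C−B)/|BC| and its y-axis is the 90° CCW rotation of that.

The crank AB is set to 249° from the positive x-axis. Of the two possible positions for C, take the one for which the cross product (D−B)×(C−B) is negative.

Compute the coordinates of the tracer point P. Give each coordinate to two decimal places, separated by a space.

A=(0,0), D=(9.00,0)
B = A + 3.00·(cos249°, sin249°) = (-1.0751, -2.8007)
|BD| = 10.4571
circle(B,5.00) ∩ circle(D,8.00): a=3.3638, h=3.6993
  candidates: C₊=(1.1750,1.6643) cross=38.684; C₋=(3.1566,-5.4639) cross=-38.684
  mode - wants cross < 0 → take C=(3.1566,-5.4639) (cross=-38.684)
ex = (C−B)/|BC| = (0.8463,-0.5326); ey = (0.5326,0.8463)
P = B + -2.34·ex + 3.05·ey = (-1.4310,1.0270)

-1.43 1.03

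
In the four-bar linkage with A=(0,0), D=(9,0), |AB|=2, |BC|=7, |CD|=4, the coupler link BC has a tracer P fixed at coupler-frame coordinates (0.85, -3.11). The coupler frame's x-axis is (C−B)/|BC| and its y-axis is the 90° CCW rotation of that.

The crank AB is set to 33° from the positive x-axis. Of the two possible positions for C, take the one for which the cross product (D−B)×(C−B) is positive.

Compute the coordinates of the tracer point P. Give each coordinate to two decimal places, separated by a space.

A=(0,0), D=(9.00,0)
B = A + 2.00·(cos33°, sin33°) = (1.6773, 1.0893)
|BD| = 7.4032
circle(B,7.00) ∩ circle(D,4.00): a=5.9304, h=3.7190
  candidates: C₊=(8.0904,3.8952) cross=27.532; C₋=(6.9960,-3.4618) cross=-27.532
  mode + wants cross > 0 → take C=(8.0904,3.8952) (cross=27.532)
ex = (C−B)/|BC| = (0.9161,0.4008); ey = (-0.4008,0.9161)
P = B + 0.85·ex + -3.11·ey = (3.7027,-1.4192)

3.70 -1.42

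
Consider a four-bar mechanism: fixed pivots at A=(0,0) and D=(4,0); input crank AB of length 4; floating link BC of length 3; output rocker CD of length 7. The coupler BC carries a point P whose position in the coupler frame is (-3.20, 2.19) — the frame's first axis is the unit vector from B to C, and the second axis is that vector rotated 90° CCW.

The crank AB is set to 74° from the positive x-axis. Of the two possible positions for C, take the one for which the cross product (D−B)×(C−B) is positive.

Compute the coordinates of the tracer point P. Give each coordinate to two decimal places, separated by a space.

-1.94 1.45

A=(0,0), D=(4.00,0)
B = A + 4.00·(cos74°, sin74°) = (1.1025, 3.8450)
|BD| = 4.8145
circle(B,3.00) ∩ circle(D,7.00): a=-1.7468, h=2.4390
  candidates: C₊=(1.9991,6.7079) cross=11.742; C₋=(-1.8966,3.7723) cross=-11.742
  mode + wants cross > 0 → take C=(1.9991,6.7079) (cross=11.742)
ex = (C−B)/|BC| = (0.2989,0.9543); ey = (-0.9543,0.2989)
P = B + -3.20·ex + 2.19·ey = (-1.9437,1.4458)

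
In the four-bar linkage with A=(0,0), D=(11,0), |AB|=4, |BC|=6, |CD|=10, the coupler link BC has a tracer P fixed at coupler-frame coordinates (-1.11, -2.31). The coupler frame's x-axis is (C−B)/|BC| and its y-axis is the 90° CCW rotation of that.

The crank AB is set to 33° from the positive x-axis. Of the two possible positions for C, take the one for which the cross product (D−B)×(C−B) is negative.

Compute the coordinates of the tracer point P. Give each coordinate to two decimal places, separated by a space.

A=(0,0), D=(11.00,0)
B = A + 4.00·(cos33°, sin33°) = (3.3547, 2.1786)
|BD| = 7.9497
circle(B,6.00) ∩ circle(D,10.00): a=-0.0505, h=5.9998
  candidates: C₊=(4.9503,7.9625) cross=47.696; C₋=(1.6619,-3.5777) cross=-47.696
  mode - wants cross < 0 → take C=(1.6619,-3.5777) (cross=-47.696)
ex = (C−B)/|BC| = (-0.2821,-0.9594); ey = (0.9594,-0.2821)
P = B + -1.11·ex + -2.31·ey = (1.4517,3.8952)

1.45 3.90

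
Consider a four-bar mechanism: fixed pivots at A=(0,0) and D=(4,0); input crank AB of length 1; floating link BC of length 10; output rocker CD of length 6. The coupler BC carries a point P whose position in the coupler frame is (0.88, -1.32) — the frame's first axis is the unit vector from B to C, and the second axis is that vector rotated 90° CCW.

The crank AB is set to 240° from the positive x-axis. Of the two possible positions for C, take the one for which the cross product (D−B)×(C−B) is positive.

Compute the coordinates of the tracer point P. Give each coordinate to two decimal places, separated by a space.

A=(0,0), D=(4.00,0)
B = A + 1.00·(cos240°, sin240°) = (-0.5000, -0.8660)
|BD| = 4.5826
circle(B,10.00) ∩ circle(D,6.00): a=9.2743, h=3.7401
  candidates: C₊=(7.9003,4.5593) cross=17.139; C₋=(9.3139,-2.7860) cross=-17.139
  mode + wants cross > 0 → take C=(7.9003,4.5593) (cross=17.139)
ex = (C−B)/|BC| = (0.8400,0.5425); ey = (-0.5425,0.8400)
P = B + 0.88·ex + -1.32·ey = (0.9554,-1.4974)

0.96 -1.50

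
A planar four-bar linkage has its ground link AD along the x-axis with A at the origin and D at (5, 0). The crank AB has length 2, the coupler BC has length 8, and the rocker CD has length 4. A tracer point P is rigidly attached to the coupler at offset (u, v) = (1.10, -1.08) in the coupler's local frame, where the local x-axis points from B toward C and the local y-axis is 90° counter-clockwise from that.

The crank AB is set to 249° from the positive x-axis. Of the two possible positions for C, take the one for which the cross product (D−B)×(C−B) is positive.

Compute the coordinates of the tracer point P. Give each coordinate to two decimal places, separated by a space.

A=(0,0), D=(5.00,0)
B = A + 2.00·(cos249°, sin249°) = (-0.7167, -1.8672)
|BD| = 6.0139
circle(B,8.00) ∩ circle(D,4.00): a=6.9977, h=3.8771
  candidates: C₊=(4.7314,3.9910) cross=23.317; C₋=(7.1389,-3.3801) cross=-23.317
  mode + wants cross > 0 → take C=(4.7314,3.9910) (cross=23.317)
ex = (C−B)/|BC| = (0.6810,0.7323); ey = (-0.7323,0.6810)
P = B + 1.10·ex + -1.08·ey = (0.8232,-1.7972)

0.82 -1.80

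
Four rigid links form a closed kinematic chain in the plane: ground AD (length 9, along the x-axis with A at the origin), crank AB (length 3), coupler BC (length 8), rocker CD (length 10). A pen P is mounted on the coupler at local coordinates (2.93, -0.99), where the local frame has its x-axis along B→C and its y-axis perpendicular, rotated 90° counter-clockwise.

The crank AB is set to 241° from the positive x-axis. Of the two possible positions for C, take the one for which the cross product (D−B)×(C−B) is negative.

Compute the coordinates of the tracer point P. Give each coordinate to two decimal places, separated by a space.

A=(0,0), D=(9.00,0)
B = A + 3.00·(cos241°, sin241°) = (-1.4544, -2.6239)
|BD| = 10.7787
circle(B,8.00) ∩ circle(D,10.00): a=3.7194, h=7.0828
  candidates: C₊=(0.4289,5.1513) cross=76.343; C₋=(3.8772,-8.5882) cross=-76.343
  mode - wants cross < 0 → take C=(3.8772,-8.5882) (cross=-76.343)
ex = (C−B)/|BC| = (0.6665,-0.7455); ey = (0.7455,0.6665)
P = B + 2.93·ex + -0.99·ey = (-0.2398,-5.4681)

-0.24 -5.47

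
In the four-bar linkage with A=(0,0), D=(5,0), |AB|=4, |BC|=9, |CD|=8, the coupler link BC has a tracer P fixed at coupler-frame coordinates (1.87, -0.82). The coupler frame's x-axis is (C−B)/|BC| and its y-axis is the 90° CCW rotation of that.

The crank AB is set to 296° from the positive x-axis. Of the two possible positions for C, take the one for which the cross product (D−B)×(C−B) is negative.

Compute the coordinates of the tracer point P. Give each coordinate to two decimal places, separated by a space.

A=(0,0), D=(5.00,0)
B = A + 4.00·(cos296°, sin296°) = (1.7535, -3.5952)
|BD| = 4.8441
circle(B,9.00) ∩ circle(D,8.00): a=4.1768, h=7.9721
  candidates: C₊=(-1.3640,4.8477) cross=38.618; C₋=(10.4695,-5.8382) cross=-38.618
  mode - wants cross < 0 → take C=(10.4695,-5.8382) (cross=-38.618)
ex = (C−B)/|BC| = (0.9684,-0.2492); ey = (0.2492,0.9684)
P = B + 1.87·ex + -0.82·ey = (3.3601,-4.8554)

3.36 -4.86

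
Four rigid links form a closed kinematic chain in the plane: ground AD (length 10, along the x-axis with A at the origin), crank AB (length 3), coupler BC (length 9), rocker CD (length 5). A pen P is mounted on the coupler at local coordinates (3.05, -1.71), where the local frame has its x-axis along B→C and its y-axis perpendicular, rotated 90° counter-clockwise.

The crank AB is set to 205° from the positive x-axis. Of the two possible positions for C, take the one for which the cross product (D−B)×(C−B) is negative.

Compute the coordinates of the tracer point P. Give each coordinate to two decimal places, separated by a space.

A=(0,0), D=(10.00,0)
B = A + 3.00·(cos205°, sin205°) = (-2.7189, -1.2679)
|BD| = 12.7820
circle(B,9.00) ∩ circle(D,5.00): a=8.5816, h=2.7123
  candidates: C₊=(5.5513,2.2823) cross=34.669; C₋=(6.0894,-3.1156) cross=-34.669
  mode - wants cross < 0 → take C=(6.0894,-3.1156) (cross=-34.669)
ex = (C−B)/|BC| = (0.9787,-0.2053); ey = (0.2053,0.9787)
P = B + 3.05·ex + -1.71·ey = (-0.0850,-3.5676)

-0.08 -3.57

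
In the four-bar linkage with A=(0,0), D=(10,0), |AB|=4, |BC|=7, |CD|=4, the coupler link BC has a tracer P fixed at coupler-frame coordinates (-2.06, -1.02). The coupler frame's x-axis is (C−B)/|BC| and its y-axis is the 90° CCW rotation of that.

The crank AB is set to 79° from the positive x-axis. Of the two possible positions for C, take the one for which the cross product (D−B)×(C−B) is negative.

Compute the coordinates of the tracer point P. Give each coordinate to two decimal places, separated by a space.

A=(0,0), D=(10.00,0)
B = A + 4.00·(cos79°, sin79°) = (0.7632, 3.9265)
|BD| = 10.0367
circle(B,7.00) ∩ circle(D,4.00): a=6.6623, h=2.1479
  candidates: C₊=(7.7349,3.2968) cross=21.558; C₋=(6.0543,-0.6566) cross=-21.558
  mode - wants cross < 0 → take C=(6.0543,-0.6566) (cross=-21.558)
ex = (C−B)/|BC| = (0.7559,-0.6547); ey = (0.6547,0.7559)
P = B + -2.06·ex + -1.02·ey = (-1.4617,4.5043)

-1.46 4.50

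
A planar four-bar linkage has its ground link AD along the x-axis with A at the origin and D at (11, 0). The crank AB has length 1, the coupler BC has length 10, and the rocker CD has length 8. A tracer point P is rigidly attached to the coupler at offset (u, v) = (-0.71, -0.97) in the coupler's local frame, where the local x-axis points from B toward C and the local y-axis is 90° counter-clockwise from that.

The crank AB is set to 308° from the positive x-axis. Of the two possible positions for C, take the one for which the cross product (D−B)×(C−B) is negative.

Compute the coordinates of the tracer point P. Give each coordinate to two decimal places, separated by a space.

A=(0,0), D=(11.00,0)
B = A + 1.00·(cos308°, sin308°) = (0.6157, -0.7880)
|BD| = 10.4142
circle(B,10.00) ∩ circle(D,8.00): a=6.9355, h=7.2041
  candidates: C₊=(6.9862,6.9202) cross=75.025; C₋=(8.0764,-7.4466) cross=-75.025
  mode - wants cross < 0 → take C=(8.0764,-7.4466) (cross=-75.025)
ex = (C−B)/|BC| = (0.7461,-0.6659); ey = (0.6659,0.7461)
P = B + -0.71·ex + -0.97·ey = (-0.5599,-1.0389)

-0.56 -1.04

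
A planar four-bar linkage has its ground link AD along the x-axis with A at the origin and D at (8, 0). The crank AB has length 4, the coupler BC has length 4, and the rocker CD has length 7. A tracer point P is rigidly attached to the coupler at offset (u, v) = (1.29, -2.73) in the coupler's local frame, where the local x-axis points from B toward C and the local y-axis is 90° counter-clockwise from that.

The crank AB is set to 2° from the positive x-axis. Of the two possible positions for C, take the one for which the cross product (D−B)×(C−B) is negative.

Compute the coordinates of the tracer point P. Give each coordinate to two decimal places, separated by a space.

1.01 0.59

A=(0,0), D=(8.00,0)
B = A + 4.00·(cos2°, sin2°) = (3.9976, 0.1396)
|BD| = 4.0049
circle(B,4.00) ∩ circle(D,7.00): a=-2.1175, h=3.3935
  candidates: C₊=(1.9996,3.6049) cross=13.591; C₋=(1.7630,-3.1780) cross=-13.591
  mode - wants cross < 0 → take C=(1.7630,-3.1780) (cross=-13.591)
ex = (C−B)/|BC| = (-0.5586,-0.8294); ey = (0.8294,-0.5586)
P = B + 1.29·ex + -2.73·ey = (1.0126,0.5947)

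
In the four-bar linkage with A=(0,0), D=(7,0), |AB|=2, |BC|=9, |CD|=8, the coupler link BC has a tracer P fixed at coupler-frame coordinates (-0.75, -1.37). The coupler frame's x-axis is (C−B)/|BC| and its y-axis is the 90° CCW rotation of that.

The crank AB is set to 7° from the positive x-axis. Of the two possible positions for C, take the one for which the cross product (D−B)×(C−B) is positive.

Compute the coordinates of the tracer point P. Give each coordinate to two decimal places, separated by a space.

2.78 -1.10

A=(0,0), D=(7.00,0)
B = A + 2.00·(cos7°, sin7°) = (1.9851, 0.2437)
|BD| = 5.0208
circle(B,9.00) ∩ circle(D,8.00): a=4.2034, h=7.9581
  candidates: C₊=(6.5698,7.9884) cross=39.956; C₋=(5.7972,-7.9091) cross=-39.956
  mode + wants cross > 0 → take C=(6.5698,7.9884) (cross=39.956)
ex = (C−B)/|BC| = (0.5094,0.8605); ey = (-0.8605,0.5094)
P = B + -0.75·ex + -1.37·ey = (2.7819,-1.0996)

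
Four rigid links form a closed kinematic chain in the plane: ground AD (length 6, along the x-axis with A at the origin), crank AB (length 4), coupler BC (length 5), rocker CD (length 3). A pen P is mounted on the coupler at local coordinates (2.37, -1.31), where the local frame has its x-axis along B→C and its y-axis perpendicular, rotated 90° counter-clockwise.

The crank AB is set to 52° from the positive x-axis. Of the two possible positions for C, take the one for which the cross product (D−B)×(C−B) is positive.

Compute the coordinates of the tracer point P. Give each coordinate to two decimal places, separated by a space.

A=(0,0), D=(6.00,0)
B = A + 4.00·(cos52°, sin52°) = (2.4626, 3.1520)
|BD| = 4.7380
circle(B,5.00) ∩ circle(D,3.00): a=4.0575, h=2.9218
  candidates: C₊=(7.4357,2.6341) cross=13.843; C₋=(3.5481,-1.7287) cross=-13.843
  mode + wants cross > 0 → take C=(7.4357,2.6341) (cross=13.843)
ex = (C−B)/|BC| = (0.9946,-0.1036); ey = (0.1036,0.9946)
P = B + 2.37·ex + -1.31·ey = (4.6842,1.6036)

4.68 1.60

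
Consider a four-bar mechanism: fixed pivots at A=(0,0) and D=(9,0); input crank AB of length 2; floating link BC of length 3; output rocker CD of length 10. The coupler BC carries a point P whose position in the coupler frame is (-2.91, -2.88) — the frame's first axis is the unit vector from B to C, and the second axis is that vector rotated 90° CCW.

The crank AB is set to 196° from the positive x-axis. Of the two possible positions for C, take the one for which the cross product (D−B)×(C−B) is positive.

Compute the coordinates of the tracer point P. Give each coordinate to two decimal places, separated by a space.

-0.41 -4.35

A=(0,0), D=(9.00,0)
B = A + 2.00·(cos196°, sin196°) = (-1.9225, -0.5513)
|BD| = 10.9364
circle(B,3.00) ∩ circle(D,10.00): a=1.3078, h=2.6999
  candidates: C₊=(-0.7525,2.2112) cross=29.528; C₋=(-0.4803,-3.1819) cross=-29.528
  mode + wants cross > 0 → take C=(-0.7525,2.2112) (cross=29.528)
ex = (C−B)/|BC| = (0.3900,0.9208); ey = (-0.9208,0.3900)
P = B + -2.91·ex + -2.88·ey = (-0.4055,-4.3541)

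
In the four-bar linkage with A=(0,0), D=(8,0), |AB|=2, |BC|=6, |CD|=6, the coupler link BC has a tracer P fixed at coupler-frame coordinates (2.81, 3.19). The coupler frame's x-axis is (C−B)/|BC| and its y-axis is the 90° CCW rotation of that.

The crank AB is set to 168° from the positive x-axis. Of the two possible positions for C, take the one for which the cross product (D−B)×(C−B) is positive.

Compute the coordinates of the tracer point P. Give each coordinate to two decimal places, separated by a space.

A=(0,0), D=(8.00,0)
B = A + 2.00·(cos168°, sin168°) = (-1.9563, 0.4158)
|BD| = 9.9650
circle(B,6.00) ∩ circle(D,6.00): a=4.9825, h=3.3429
  candidates: C₊=(3.1613,3.5479) cross=33.312; C₋=(2.8824,-3.1321) cross=-33.312
  mode + wants cross > 0 → take C=(3.1613,3.5479) (cross=33.312)
ex = (C−B)/|BC| = (0.8529,0.5220); ey = (-0.5220,0.8529)
P = B + 2.81·ex + 3.19·ey = (-1.2247,4.6035)

-1.22 4.60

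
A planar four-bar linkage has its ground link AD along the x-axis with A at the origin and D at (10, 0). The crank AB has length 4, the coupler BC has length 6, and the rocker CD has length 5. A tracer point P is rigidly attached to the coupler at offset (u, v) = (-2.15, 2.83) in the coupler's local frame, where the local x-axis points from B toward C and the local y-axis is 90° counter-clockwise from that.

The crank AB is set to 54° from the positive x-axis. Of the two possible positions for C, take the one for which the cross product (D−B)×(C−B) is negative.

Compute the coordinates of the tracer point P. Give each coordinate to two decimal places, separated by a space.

A=(0,0), D=(10.00,0)
B = A + 4.00·(cos54°, sin54°) = (2.3511, 3.2361)
|BD| = 8.3053
circle(B,6.00) ∩ circle(D,5.00): a=4.8149, h=3.5801
  candidates: C₊=(8.1804,4.6572) cross=29.734; C₋=(5.3905,-1.9372) cross=-29.734
  mode - wants cross < 0 → take C=(5.3905,-1.9372) (cross=-29.734)
ex = (C−B)/|BC| = (0.5066,-0.8622); ey = (0.8622,0.5066)
P = B + -2.15·ex + 2.83·ey = (3.7021,6.5234)

3.70 6.52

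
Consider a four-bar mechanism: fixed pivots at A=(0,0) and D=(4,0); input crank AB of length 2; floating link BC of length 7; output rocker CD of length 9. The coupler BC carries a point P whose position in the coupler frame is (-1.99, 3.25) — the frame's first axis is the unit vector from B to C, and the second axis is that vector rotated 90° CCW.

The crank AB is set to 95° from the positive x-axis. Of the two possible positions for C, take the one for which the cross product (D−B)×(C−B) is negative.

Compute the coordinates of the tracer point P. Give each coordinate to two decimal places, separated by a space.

3.63 1.76

A=(0,0), D=(4.00,0)
B = A + 2.00·(cos95°, sin95°) = (-0.1743, 1.9924)
|BD| = 4.6254
circle(B,7.00) ∩ circle(D,9.00): a=-1.1464, h=6.9055
  candidates: C₊=(1.7656,8.7182) cross=31.941; C₋=(-4.1835,-3.7458) cross=-31.941
  mode - wants cross < 0 → take C=(-4.1835,-3.7458) (cross=-31.941)
ex = (C−B)/|BC| = (-0.5727,-0.8197); ey = (0.8197,-0.5727)
P = B + -1.99·ex + 3.25·ey = (3.6296,1.7623)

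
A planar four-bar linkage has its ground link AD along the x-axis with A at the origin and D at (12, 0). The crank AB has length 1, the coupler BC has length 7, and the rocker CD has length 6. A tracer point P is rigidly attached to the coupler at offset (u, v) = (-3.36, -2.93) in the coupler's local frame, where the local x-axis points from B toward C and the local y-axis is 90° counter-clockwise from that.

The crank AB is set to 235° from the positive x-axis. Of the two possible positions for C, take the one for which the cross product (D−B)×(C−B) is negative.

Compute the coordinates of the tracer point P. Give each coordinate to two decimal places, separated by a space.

A=(0,0), D=(12.00,0)
B = A + 1.00·(cos235°, sin235°) = (-0.5736, -0.8192)
|BD| = 12.6002
circle(B,7.00) ∩ circle(D,6.00): a=6.8160, h=1.5945
  candidates: C₊=(6.1243,1.2151) cross=20.091; C₋=(6.3316,-1.9672) cross=-20.091
  mode - wants cross < 0 → take C=(6.3316,-1.9672) (cross=-20.091)
ex = (C−B)/|BC| = (0.9865,-0.1640); ey = (0.1640,0.9865)
P = B + -3.36·ex + -2.93·ey = (-4.3686,-3.1584)

-4.37 -3.16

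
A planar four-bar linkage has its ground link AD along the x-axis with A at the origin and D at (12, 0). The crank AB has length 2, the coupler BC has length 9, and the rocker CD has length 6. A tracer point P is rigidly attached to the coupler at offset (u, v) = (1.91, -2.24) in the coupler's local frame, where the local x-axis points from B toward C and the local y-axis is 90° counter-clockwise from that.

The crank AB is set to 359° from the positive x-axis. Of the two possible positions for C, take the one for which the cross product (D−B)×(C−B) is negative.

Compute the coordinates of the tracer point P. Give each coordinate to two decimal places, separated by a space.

2.22 -2.97

A=(0,0), D=(12.00,0)
B = A + 2.00·(cos359°, sin359°) = (1.9997, -0.0349)
|BD| = 10.0004
circle(B,9.00) ∩ circle(D,6.00): a=7.2501, h=5.3325
  candidates: C₊=(9.2311,5.3229) cross=53.327; C₋=(9.2684,-5.3421) cross=-53.327
  mode - wants cross < 0 → take C=(9.2684,-5.3421) (cross=-53.327)
ex = (C−B)/|BC| = (0.8076,-0.5897); ey = (0.5897,0.8076)
P = B + 1.91·ex + -2.24·ey = (2.2214,-2.9703)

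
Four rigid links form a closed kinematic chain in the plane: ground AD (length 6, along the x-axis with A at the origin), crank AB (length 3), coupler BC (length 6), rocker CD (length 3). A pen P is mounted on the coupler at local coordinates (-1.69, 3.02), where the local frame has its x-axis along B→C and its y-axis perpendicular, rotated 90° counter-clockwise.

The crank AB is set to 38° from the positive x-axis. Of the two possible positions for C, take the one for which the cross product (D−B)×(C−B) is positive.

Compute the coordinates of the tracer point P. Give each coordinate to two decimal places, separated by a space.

0.67 4.87

A=(0,0), D=(6.00,0)
B = A + 3.00·(cos38°, sin38°) = (2.3640, 1.8470)
|BD| = 4.0782
circle(B,6.00) ∩ circle(D,3.00): a=5.3494, h=2.7174
  candidates: C₊=(8.3640,1.8470) cross=11.082; C₋=(5.9027,-2.9984) cross=-11.082
  mode + wants cross > 0 → take C=(8.3640,1.8470) (cross=11.082)
ex = (C−B)/|BC| = (1.0000,0.0000); ey = (-0.0000,1.0000)
P = B + -1.69·ex + 3.02·ey = (0.6740,4.8670)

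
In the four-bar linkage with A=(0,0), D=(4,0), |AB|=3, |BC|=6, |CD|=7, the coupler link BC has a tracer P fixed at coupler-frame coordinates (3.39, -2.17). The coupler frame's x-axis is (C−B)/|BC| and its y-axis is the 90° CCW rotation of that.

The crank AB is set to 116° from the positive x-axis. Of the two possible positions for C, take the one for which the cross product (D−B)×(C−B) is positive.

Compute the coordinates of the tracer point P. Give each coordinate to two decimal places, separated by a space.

2.62 3.54

A=(0,0), D=(4.00,0)
B = A + 3.00·(cos116°, sin116°) = (-1.3151, 2.6964)
|BD| = 5.9599
circle(B,6.00) ∩ circle(D,7.00): a=1.8894, h=5.6948
  candidates: C₊=(2.9462,6.9202) cross=33.940; C₋=(-2.2066,-3.2370) cross=-33.940
  mode + wants cross > 0 → take C=(2.9462,6.9202) (cross=33.940)
ex = (C−B)/|BC| = (0.7102,0.7040); ey = (-0.7040,0.7102)
P = B + 3.39·ex + -2.17·ey = (2.6202,3.5417)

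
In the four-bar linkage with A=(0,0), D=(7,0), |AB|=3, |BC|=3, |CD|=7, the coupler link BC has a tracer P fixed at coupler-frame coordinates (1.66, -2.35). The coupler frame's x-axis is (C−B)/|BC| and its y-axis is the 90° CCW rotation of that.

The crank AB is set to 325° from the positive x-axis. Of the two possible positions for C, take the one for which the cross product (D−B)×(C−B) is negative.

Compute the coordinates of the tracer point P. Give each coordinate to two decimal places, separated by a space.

-0.22 -2.79

A=(0,0), D=(7.00,0)
B = A + 3.00·(cos325°, sin325°) = (2.4575, -1.7207)
|BD| = 4.8575
circle(B,3.00) ∩ circle(D,7.00): a=-1.6886, h=2.4797
  candidates: C₊=(-0.0000,-0.0000) cross=12.045; C₋=(1.7568,-4.6378) cross=-12.045
  mode - wants cross < 0 → take C=(1.7568,-4.6378) (cross=-12.045)
ex = (C−B)/|BC| = (-0.2336,-0.9723); ey = (0.9723,-0.2336)
P = B + 1.66·ex + -2.35·ey = (-0.2153,-2.7860)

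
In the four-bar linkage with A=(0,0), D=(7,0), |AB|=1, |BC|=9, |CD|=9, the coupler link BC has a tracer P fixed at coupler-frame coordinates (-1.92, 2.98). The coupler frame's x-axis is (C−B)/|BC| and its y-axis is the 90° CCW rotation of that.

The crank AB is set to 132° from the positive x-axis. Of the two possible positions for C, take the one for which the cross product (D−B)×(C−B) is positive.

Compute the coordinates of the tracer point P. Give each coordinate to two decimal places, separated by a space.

-4.21 0.62

A=(0,0), D=(7.00,0)
B = A + 1.00·(cos132°, sin132°) = (-0.6691, 0.7431)
|BD| = 7.7051
circle(B,9.00) ∩ circle(D,9.00): a=3.8525, h=8.1338
  candidates: C₊=(3.9499,8.4674) cross=62.671; C₋=(2.3809,-7.7243) cross=-62.671
  mode + wants cross > 0 → take C=(3.9499,8.4674) (cross=62.671)
ex = (C−B)/|BC| = (0.5132,0.8583); ey = (-0.8583,0.5132)
P = B + -1.92·ex + 2.98·ey = (-4.2121,0.6247)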